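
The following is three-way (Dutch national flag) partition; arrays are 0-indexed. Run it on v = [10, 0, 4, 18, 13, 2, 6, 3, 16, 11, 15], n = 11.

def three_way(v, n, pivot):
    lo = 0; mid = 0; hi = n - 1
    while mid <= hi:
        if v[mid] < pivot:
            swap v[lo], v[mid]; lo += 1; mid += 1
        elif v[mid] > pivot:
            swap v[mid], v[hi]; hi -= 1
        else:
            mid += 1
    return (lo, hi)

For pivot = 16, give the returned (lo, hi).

(9, 9)

pivot = 16; lo=0, mid=0, hi=10
v[mid]=10<16: swap v[0],v[0]; lo=1,mid=1 → [10, 0, 4, 18, 13, 2, 6, 3, 16, 11, 15]
v[mid]=0<16: swap v[1],v[1]; lo=2,mid=2 → [10, 0, 4, 18, 13, 2, 6, 3, 16, 11, 15]
v[mid]=4<16: swap v[2],v[2]; lo=3,mid=3 → [10, 0, 4, 18, 13, 2, 6, 3, 16, 11, 15]
v[mid]=18>16: swap v[3],v[10]; hi=9 → [10, 0, 4, 15, 13, 2, 6, 3, 16, 11, 18]
v[mid]=15<16: swap v[3],v[3]; lo=4,mid=4 → [10, 0, 4, 15, 13, 2, 6, 3, 16, 11, 18]
v[mid]=13<16: swap v[4],v[4]; lo=5,mid=5 → [10, 0, 4, 15, 13, 2, 6, 3, 16, 11, 18]
v[mid]=2<16: swap v[5],v[5]; lo=6,mid=6 → [10, 0, 4, 15, 13, 2, 6, 3, 16, 11, 18]
v[mid]=6<16: swap v[6],v[6]; lo=7,mid=7 → [10, 0, 4, 15, 13, 2, 6, 3, 16, 11, 18]
v[mid]=3<16: swap v[7],v[7]; lo=8,mid=8 → [10, 0, 4, 15, 13, 2, 6, 3, 16, 11, 18]
v[mid]=16=16: mid=9
v[mid]=11<16: swap v[8],v[9]; lo=9,mid=10 → [10, 0, 4, 15, 13, 2, 6, 3, 11, 16, 18]
end: lo=9, hi=9; v = [10, 0, 4, 15, 13, 2, 6, 3, 11, 16, 18]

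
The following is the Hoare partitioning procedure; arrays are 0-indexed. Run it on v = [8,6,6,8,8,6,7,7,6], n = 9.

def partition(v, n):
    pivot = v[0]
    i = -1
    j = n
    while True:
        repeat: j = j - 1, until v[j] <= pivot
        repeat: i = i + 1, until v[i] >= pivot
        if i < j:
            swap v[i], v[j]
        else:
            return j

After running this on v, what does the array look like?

[6,6,6,7,7,6,8,8,8]

pivot = v[0] = 8; i = -1, j = 9
j→8 (v[8]=6≤8), i→0 (v[0]=8≥8); i<j, swap → [6,6,6,8,8,6,7,7,8]
j→7 (v[7]=7≤8), i→3 (v[3]=8≥8); i<j, swap → [6,6,6,7,8,6,7,8,8]
j→6 (v[6]=7≤8), i→4 (v[4]=8≥8); i<j, swap → [6,6,6,7,7,6,8,8,8]
j→5, i→6; i≥j, return j=5. v = [6,6,6,7,7,6,8,8,8]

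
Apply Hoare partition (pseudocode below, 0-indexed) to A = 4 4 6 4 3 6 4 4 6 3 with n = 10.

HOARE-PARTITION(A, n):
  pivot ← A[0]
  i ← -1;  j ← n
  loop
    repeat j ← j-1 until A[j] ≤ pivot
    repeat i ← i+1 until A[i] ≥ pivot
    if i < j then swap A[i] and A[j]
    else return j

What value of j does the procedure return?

pivot = A[0] = 4; i = -1, j = 10
j→9 (A[9]=3≤4), i→0 (A[0]=4≥4); i<j, swap → 3 4 6 4 3 6 4 4 6 4
j→7 (A[7]=4≤4), i→1 (A[1]=4≥4); i<j, swap → 3 4 6 4 3 6 4 4 6 4
j→6 (A[6]=4≤4), i→2 (A[2]=6≥4); i<j, swap → 3 4 4 4 3 6 6 4 6 4
j→4 (A[4]=3≤4), i→3 (A[3]=4≥4); i<j, swap → 3 4 4 3 4 6 6 4 6 4
j→3, i→4; i≥j, return j=3. A = 3 4 4 3 4 6 6 4 6 4

3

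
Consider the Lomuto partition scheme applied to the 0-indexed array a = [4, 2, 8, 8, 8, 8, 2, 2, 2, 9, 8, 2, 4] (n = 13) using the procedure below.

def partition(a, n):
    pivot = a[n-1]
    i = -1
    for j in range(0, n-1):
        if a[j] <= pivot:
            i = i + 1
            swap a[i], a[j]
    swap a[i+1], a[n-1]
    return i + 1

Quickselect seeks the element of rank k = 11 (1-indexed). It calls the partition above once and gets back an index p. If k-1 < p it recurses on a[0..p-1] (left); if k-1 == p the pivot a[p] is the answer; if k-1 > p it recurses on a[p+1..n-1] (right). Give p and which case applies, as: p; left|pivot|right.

6; right

pivot = a[12] = 4; i = -1
j=0: a[0]=4 ≤ 4 → i=0, swap a[0],a[0] (no change) → [4, 2, 8, 8, 8, 8, 2, 2, 2, 9, 8, 2, 4]
j=1: a[1]=2 ≤ 4 → i=1, swap a[1],a[1] (no change) → [4, 2, 8, 8, 8, 8, 2, 2, 2, 9, 8, 2, 4]
j=2: a[2]=8 > 4 → no swap
j=3: a[3]=8 > 4 → no swap
j=4: a[4]=8 > 4 → no swap
j=5: a[5]=8 > 4 → no swap
j=6: a[6]=2 ≤ 4 → i=2, swap a[2],a[6] → [4, 2, 2, 8, 8, 8, 8, 2, 2, 9, 8, 2, 4]
j=7: a[7]=2 ≤ 4 → i=3, swap a[3],a[7] → [4, 2, 2, 2, 8, 8, 8, 8, 2, 9, 8, 2, 4]
j=8: a[8]=2 ≤ 4 → i=4, swap a[4],a[8] → [4, 2, 2, 2, 2, 8, 8, 8, 8, 9, 8, 2, 4]
j=9: a[9]=9 > 4 → no swap
j=10: a[10]=8 > 4 → no swap
j=11: a[11]=2 ≤ 4 → i=5, swap a[5],a[11] → [4, 2, 2, 2, 2, 2, 8, 8, 8, 9, 8, 8, 4]
final swap a[6],a[12] → [4, 2, 2, 2, 2, 2, 4, 8, 8, 9, 8, 8, 8]; return 6
p = 6; k-1 = 10 > 6 ⇒ right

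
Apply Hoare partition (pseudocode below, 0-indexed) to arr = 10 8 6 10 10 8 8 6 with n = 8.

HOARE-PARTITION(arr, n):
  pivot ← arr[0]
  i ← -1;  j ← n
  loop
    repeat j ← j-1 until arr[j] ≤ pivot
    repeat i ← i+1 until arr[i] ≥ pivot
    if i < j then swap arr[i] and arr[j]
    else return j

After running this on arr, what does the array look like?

6 8 6 8 8 10 10 10

pivot=10
j stops at 7 (6), i stops at 0 (10); swap ⇒ 6 8 6 10 10 8 8 10
j stops at 6 (8), i stops at 3 (10); swap ⇒ 6 8 6 8 10 8 10 10
j stops at 5 (8), i stops at 4 (10); swap ⇒ 6 8 6 8 8 10 10 10
j stops at 4, i stops at 5; i≥j ⇒ return 4. arr=6 8 6 8 8 10 10 10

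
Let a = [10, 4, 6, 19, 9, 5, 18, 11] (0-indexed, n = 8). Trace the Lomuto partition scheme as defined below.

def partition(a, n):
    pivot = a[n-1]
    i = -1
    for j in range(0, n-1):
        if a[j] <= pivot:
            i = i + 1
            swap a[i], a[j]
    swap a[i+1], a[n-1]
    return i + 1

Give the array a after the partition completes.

pivot=11, i=-1
j=0: 10≤11, i=0, swap(0,0) ⇒ [10, 4, 6, 19, 9, 5, 18, 11]
j=1: 4≤11, i=1, swap(1,1) ⇒ [10, 4, 6, 19, 9, 5, 18, 11]
j=2: 6≤11, i=2, swap(2,2) ⇒ [10, 4, 6, 19, 9, 5, 18, 11]
j=3: 19>11, skip
j=4: 9≤11, i=3, swap(3,4) ⇒ [10, 4, 6, 9, 19, 5, 18, 11]
j=5: 5≤11, i=4, swap(4,5) ⇒ [10, 4, 6, 9, 5, 19, 18, 11]
j=6: 18>11, skip
swap(5,7) ⇒ [10, 4, 6, 9, 5, 11, 18, 19]; return 5

[10, 4, 6, 9, 5, 11, 18, 19]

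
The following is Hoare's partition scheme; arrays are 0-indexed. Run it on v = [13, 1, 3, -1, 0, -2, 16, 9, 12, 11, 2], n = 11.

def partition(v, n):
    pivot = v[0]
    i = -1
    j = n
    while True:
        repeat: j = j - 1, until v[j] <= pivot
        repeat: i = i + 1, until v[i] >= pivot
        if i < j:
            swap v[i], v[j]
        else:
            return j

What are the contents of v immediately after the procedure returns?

pivot = v[0] = 13; i = -1, j = 11
j→10 (v[10]=2≤13), i→0 (v[0]=13≥13); i<j, swap → [2, 1, 3, -1, 0, -2, 16, 9, 12, 11, 13]
j→9 (v[9]=11≤13), i→6 (v[6]=16≥13); i<j, swap → [2, 1, 3, -1, 0, -2, 11, 9, 12, 16, 13]
j→8, i→9; i≥j, return j=8. v = [2, 1, 3, -1, 0, -2, 11, 9, 12, 16, 13]

[2, 1, 3, -1, 0, -2, 11, 9, 12, 16, 13]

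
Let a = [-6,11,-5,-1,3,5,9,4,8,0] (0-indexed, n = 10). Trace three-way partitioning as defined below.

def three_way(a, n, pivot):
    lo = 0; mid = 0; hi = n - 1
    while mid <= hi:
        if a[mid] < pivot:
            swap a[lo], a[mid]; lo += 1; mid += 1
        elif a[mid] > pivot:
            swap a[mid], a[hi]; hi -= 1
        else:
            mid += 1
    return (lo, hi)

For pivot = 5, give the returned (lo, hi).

pivot = 5; lo=0, mid=0, hi=9
a[mid]=-6<5: swap a[0],a[0]; lo=1,mid=1 → [-6,11,-5,-1,3,5,9,4,8,0]
a[mid]=11>5: swap a[1],a[9]; hi=8 → [-6,0,-5,-1,3,5,9,4,8,11]
a[mid]=0<5: swap a[1],a[1]; lo=2,mid=2 → [-6,0,-5,-1,3,5,9,4,8,11]
a[mid]=-5<5: swap a[2],a[2]; lo=3,mid=3 → [-6,0,-5,-1,3,5,9,4,8,11]
a[mid]=-1<5: swap a[3],a[3]; lo=4,mid=4 → [-6,0,-5,-1,3,5,9,4,8,11]
a[mid]=3<5: swap a[4],a[4]; lo=5,mid=5 → [-6,0,-5,-1,3,5,9,4,8,11]
a[mid]=5=5: mid=6
a[mid]=9>5: swap a[6],a[8]; hi=7 → [-6,0,-5,-1,3,5,8,4,9,11]
a[mid]=8>5: swap a[6],a[7]; hi=6 → [-6,0,-5,-1,3,5,4,8,9,11]
a[mid]=4<5: swap a[5],a[6]; lo=6,mid=7 → [-6,0,-5,-1,3,4,5,8,9,11]
end: lo=6, hi=6; a = [-6,0,-5,-1,3,4,5,8,9,11]

(6, 6)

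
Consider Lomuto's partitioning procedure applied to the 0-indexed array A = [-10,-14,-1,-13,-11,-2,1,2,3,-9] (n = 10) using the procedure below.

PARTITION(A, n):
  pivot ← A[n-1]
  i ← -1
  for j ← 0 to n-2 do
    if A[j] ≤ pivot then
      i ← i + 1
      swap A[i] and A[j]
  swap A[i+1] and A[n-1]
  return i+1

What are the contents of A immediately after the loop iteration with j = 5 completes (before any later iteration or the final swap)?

[-10,-14,-13,-11,-1,-2,1,2,3,-9]

pivot=-9, i=-1
j=0: -10≤-9, i=0, swap(0,0) ⇒ [-10,-14,-1,-13,-11,-2,1,2,3,-9]
j=1: -14≤-9, i=1, swap(1,1) ⇒ [-10,-14,-1,-13,-11,-2,1,2,3,-9]
j=2: -1>-9, skip
j=3: -13≤-9, i=2, swap(2,3) ⇒ [-10,-14,-13,-1,-11,-2,1,2,3,-9]
j=4: -11≤-9, i=3, swap(3,4) ⇒ [-10,-14,-13,-11,-1,-2,1,2,3,-9]
j=5: -2>-9, skip
(after j=5) A = [-10,-14,-13,-11,-1,-2,1,2,3,-9]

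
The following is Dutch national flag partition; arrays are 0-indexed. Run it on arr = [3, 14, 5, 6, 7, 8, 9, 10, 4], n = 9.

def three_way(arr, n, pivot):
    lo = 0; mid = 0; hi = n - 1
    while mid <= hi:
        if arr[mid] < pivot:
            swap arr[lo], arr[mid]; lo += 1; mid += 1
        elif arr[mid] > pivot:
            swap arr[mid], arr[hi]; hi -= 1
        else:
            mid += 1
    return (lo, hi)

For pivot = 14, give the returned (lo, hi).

(8, 8)

pivot = 14; lo=0, mid=0, hi=8
arr[mid]=3<14: swap arr[0],arr[0]; lo=1,mid=1 → [3, 14, 5, 6, 7, 8, 9, 10, 4]
arr[mid]=14=14: mid=2
arr[mid]=5<14: swap arr[1],arr[2]; lo=2,mid=3 → [3, 5, 14, 6, 7, 8, 9, 10, 4]
arr[mid]=6<14: swap arr[2],arr[3]; lo=3,mid=4 → [3, 5, 6, 14, 7, 8, 9, 10, 4]
arr[mid]=7<14: swap arr[3],arr[4]; lo=4,mid=5 → [3, 5, 6, 7, 14, 8, 9, 10, 4]
arr[mid]=8<14: swap arr[4],arr[5]; lo=5,mid=6 → [3, 5, 6, 7, 8, 14, 9, 10, 4]
arr[mid]=9<14: swap arr[5],arr[6]; lo=6,mid=7 → [3, 5, 6, 7, 8, 9, 14, 10, 4]
arr[mid]=10<14: swap arr[6],arr[7]; lo=7,mid=8 → [3, 5, 6, 7, 8, 9, 10, 14, 4]
arr[mid]=4<14: swap arr[7],arr[8]; lo=8,mid=9 → [3, 5, 6, 7, 8, 9, 10, 4, 14]
end: lo=8, hi=8; arr = [3, 5, 6, 7, 8, 9, 10, 4, 14]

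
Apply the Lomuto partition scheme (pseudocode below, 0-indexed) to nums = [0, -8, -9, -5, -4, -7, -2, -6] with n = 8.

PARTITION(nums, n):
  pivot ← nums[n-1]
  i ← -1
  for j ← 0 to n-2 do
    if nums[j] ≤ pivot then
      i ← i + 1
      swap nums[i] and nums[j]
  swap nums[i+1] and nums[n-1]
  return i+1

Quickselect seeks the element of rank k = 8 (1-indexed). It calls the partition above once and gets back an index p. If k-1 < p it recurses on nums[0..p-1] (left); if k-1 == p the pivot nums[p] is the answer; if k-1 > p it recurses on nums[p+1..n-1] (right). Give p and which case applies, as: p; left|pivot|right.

pivot=-6, i=-1
j=0: 0>-6, skip
j=1: -8≤-6, i=0, swap(0,1) ⇒ [-8, 0, -9, -5, -4, -7, -2, -6]
j=2: -9≤-6, i=1, swap(1,2) ⇒ [-8, -9, 0, -5, -4, -7, -2, -6]
j=3: -5>-6, skip
j=4: -4>-6, skip
j=5: -7≤-6, i=2, swap(2,5) ⇒ [-8, -9, -7, -5, -4, 0, -2, -6]
j=6: -2>-6, skip
swap(3,7) ⇒ [-8, -9, -7, -6, -4, 0, -2, -5]; return 3
p = 3; k-1 = 7 > 3 ⇒ right

3; right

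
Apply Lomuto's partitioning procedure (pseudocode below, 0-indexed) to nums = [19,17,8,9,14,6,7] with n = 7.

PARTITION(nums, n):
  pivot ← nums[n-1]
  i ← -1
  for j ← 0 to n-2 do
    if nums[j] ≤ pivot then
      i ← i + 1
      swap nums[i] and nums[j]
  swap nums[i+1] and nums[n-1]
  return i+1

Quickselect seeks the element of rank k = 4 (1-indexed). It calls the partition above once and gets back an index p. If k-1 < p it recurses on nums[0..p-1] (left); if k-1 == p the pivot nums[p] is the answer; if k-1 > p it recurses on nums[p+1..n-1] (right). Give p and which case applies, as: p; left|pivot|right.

1; right

pivot=7, i=-1
j=0: 19>7, skip
j=1: 17>7, skip
j=2: 8>7, skip
j=3: 9>7, skip
j=4: 14>7, skip
j=5: 6≤7, i=0, swap(0,5) ⇒ [6,17,8,9,14,19,7]
swap(1,6) ⇒ [6,7,8,9,14,19,17]; return 1
p = 1; k-1 = 3 > 1 ⇒ right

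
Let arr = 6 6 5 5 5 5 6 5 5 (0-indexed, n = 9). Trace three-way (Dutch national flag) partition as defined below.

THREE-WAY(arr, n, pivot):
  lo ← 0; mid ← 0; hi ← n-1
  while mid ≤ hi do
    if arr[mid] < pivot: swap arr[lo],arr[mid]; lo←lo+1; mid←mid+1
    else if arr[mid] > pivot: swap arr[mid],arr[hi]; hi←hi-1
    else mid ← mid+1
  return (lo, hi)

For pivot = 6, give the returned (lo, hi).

pivot = 6; lo=0, mid=0, hi=8
arr[mid]=6=6: mid=1
arr[mid]=6=6: mid=2
arr[mid]=5<6: swap arr[0],arr[2]; lo=1,mid=3 → 5 6 6 5 5 5 6 5 5
arr[mid]=5<6: swap arr[1],arr[3]; lo=2,mid=4 → 5 5 6 6 5 5 6 5 5
arr[mid]=5<6: swap arr[2],arr[4]; lo=3,mid=5 → 5 5 5 6 6 5 6 5 5
arr[mid]=5<6: swap arr[3],arr[5]; lo=4,mid=6 → 5 5 5 5 6 6 6 5 5
arr[mid]=6=6: mid=7
arr[mid]=5<6: swap arr[4],arr[7]; lo=5,mid=8 → 5 5 5 5 5 6 6 6 5
arr[mid]=5<6: swap arr[5],arr[8]; lo=6,mid=9 → 5 5 5 5 5 5 6 6 6
end: lo=6, hi=8; arr = 5 5 5 5 5 5 6 6 6

(6, 8)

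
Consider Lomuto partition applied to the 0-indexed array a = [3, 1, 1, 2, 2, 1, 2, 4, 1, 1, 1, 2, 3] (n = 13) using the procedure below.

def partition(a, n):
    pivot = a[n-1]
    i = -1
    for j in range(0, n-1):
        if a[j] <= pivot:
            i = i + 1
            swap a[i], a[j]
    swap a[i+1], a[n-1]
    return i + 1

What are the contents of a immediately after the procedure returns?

pivot=3, i=-1
j=0: 3≤3, i=0, swap(0,0) ⇒ [3, 1, 1, 2, 2, 1, 2, 4, 1, 1, 1, 2, 3]
j=1: 1≤3, i=1, swap(1,1) ⇒ [3, 1, 1, 2, 2, 1, 2, 4, 1, 1, 1, 2, 3]
j=2: 1≤3, i=2, swap(2,2) ⇒ [3, 1, 1, 2, 2, 1, 2, 4, 1, 1, 1, 2, 3]
j=3: 2≤3, i=3, swap(3,3) ⇒ [3, 1, 1, 2, 2, 1, 2, 4, 1, 1, 1, 2, 3]
j=4: 2≤3, i=4, swap(4,4) ⇒ [3, 1, 1, 2, 2, 1, 2, 4, 1, 1, 1, 2, 3]
j=5: 1≤3, i=5, swap(5,5) ⇒ [3, 1, 1, 2, 2, 1, 2, 4, 1, 1, 1, 2, 3]
j=6: 2≤3, i=6, swap(6,6) ⇒ [3, 1, 1, 2, 2, 1, 2, 4, 1, 1, 1, 2, 3]
j=7: 4>3, skip
j=8: 1≤3, i=7, swap(7,8) ⇒ [3, 1, 1, 2, 2, 1, 2, 1, 4, 1, 1, 2, 3]
j=9: 1≤3, i=8, swap(8,9) ⇒ [3, 1, 1, 2, 2, 1, 2, 1, 1, 4, 1, 2, 3]
j=10: 1≤3, i=9, swap(9,10) ⇒ [3, 1, 1, 2, 2, 1, 2, 1, 1, 1, 4, 2, 3]
j=11: 2≤3, i=10, swap(10,11) ⇒ [3, 1, 1, 2, 2, 1, 2, 1, 1, 1, 2, 4, 3]
swap(11,12) ⇒ [3, 1, 1, 2, 2, 1, 2, 1, 1, 1, 2, 3, 4]; return 11

[3, 1, 1, 2, 2, 1, 2, 1, 1, 1, 2, 3, 4]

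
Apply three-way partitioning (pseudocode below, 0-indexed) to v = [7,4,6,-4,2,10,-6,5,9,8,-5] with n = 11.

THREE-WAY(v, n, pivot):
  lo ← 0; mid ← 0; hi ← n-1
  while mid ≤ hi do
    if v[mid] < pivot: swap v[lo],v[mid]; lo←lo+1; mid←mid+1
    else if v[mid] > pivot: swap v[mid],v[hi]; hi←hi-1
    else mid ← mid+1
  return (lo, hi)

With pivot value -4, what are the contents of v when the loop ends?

lo=0 mid=0 hi=10
7>-4: swap(0,10), hi=9 ⇒ [-5,4,6,-4,2,10,-6,5,9,8,7]
-5<-4: swap(0,0), lo=1 mid=1 ⇒ [-5,4,6,-4,2,10,-6,5,9,8,7]
4>-4: swap(1,9), hi=8 ⇒ [-5,8,6,-4,2,10,-6,5,9,4,7]
8>-4: swap(1,8), hi=7 ⇒ [-5,9,6,-4,2,10,-6,5,8,4,7]
9>-4: swap(1,7), hi=6 ⇒ [-5,5,6,-4,2,10,-6,9,8,4,7]
5>-4: swap(1,6), hi=5 ⇒ [-5,-6,6,-4,2,10,5,9,8,4,7]
-6<-4: swap(1,1), lo=2 mid=2 ⇒ [-5,-6,6,-4,2,10,5,9,8,4,7]
6>-4: swap(2,5), hi=4 ⇒ [-5,-6,10,-4,2,6,5,9,8,4,7]
10>-4: swap(2,4), hi=3 ⇒ [-5,-6,2,-4,10,6,5,9,8,4,7]
2>-4: swap(2,3), hi=2 ⇒ [-5,-6,-4,2,10,6,5,9,8,4,7]
-4=-4: mid=3
done. lo=2 hi=2; v=[-5,-6,-4,2,10,6,5,9,8,4,7]

[-5,-6,-4,2,10,6,5,9,8,4,7]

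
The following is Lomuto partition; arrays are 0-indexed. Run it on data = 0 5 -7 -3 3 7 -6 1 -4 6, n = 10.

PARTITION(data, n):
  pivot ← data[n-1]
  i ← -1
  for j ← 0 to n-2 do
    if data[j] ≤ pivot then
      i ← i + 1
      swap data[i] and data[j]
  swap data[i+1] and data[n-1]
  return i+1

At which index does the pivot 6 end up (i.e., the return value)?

pivot = data[9] = 6; i = -1
j=0: data[0]=0 ≤ 6 → i=0, swap data[0],data[0] (no change) → 0 5 -7 -3 3 7 -6 1 -4 6
j=1: data[1]=5 ≤ 6 → i=1, swap data[1],data[1] (no change) → 0 5 -7 -3 3 7 -6 1 -4 6
j=2: data[2]=-7 ≤ 6 → i=2, swap data[2],data[2] (no change) → 0 5 -7 -3 3 7 -6 1 -4 6
j=3: data[3]=-3 ≤ 6 → i=3, swap data[3],data[3] (no change) → 0 5 -7 -3 3 7 -6 1 -4 6
j=4: data[4]=3 ≤ 6 → i=4, swap data[4],data[4] (no change) → 0 5 -7 -3 3 7 -6 1 -4 6
j=5: data[5]=7 > 6 → no swap
j=6: data[6]=-6 ≤ 6 → i=5, swap data[5],data[6] → 0 5 -7 -3 3 -6 7 1 -4 6
j=7: data[7]=1 ≤ 6 → i=6, swap data[6],data[7] → 0 5 -7 -3 3 -6 1 7 -4 6
j=8: data[8]=-4 ≤ 6 → i=7, swap data[7],data[8] → 0 5 -7 -3 3 -6 1 -4 7 6
final swap data[8],data[9] → 0 5 -7 -3 3 -6 1 -4 6 7; return 8

8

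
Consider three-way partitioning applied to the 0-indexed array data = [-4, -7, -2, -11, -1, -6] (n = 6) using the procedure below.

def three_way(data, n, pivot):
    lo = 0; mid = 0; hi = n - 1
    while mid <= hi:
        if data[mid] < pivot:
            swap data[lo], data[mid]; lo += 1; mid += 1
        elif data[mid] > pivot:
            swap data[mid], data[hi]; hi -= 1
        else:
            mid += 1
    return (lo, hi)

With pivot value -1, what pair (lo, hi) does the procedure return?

lo=0 mid=0 hi=5
-4<-1: swap(0,0), lo=1 mid=1 ⇒ [-4, -7, -2, -11, -1, -6]
-7<-1: swap(1,1), lo=2 mid=2 ⇒ [-4, -7, -2, -11, -1, -6]
-2<-1: swap(2,2), lo=3 mid=3 ⇒ [-4, -7, -2, -11, -1, -6]
-11<-1: swap(3,3), lo=4 mid=4 ⇒ [-4, -7, -2, -11, -1, -6]
-1=-1: mid=5
-6<-1: swap(4,5), lo=5 mid=6 ⇒ [-4, -7, -2, -11, -6, -1]
done. lo=5 hi=5; data=[-4, -7, -2, -11, -6, -1]

(5, 5)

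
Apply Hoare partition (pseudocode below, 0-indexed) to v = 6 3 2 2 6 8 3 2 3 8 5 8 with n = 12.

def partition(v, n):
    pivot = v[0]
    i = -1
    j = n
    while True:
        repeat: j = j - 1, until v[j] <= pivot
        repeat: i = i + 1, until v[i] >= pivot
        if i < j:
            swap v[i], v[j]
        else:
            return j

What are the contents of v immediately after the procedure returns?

pivot = v[0] = 6; i = -1, j = 12
j→10 (v[10]=5≤6), i→0 (v[0]=6≥6); i<j, swap → 5 3 2 2 6 8 3 2 3 8 6 8
j→8 (v[8]=3≤6), i→4 (v[4]=6≥6); i<j, swap → 5 3 2 2 3 8 3 2 6 8 6 8
j→7 (v[7]=2≤6), i→5 (v[5]=8≥6); i<j, swap → 5 3 2 2 3 2 3 8 6 8 6 8
j→6, i→7; i≥j, return j=6. v = 5 3 2 2 3 2 3 8 6 8 6 8

5 3 2 2 3 2 3 8 6 8 6 8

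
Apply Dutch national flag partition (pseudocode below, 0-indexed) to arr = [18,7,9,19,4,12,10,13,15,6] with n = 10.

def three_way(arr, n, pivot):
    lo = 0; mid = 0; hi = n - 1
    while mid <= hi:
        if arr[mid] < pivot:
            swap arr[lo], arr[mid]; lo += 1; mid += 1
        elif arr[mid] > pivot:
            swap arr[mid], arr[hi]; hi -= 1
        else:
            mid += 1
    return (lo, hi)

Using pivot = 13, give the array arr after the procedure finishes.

pivot = 13; lo=0, mid=0, hi=9
arr[mid]=18>13: swap arr[0],arr[9]; hi=8 → [6,7,9,19,4,12,10,13,15,18]
arr[mid]=6<13: swap arr[0],arr[0]; lo=1,mid=1 → [6,7,9,19,4,12,10,13,15,18]
arr[mid]=7<13: swap arr[1],arr[1]; lo=2,mid=2 → [6,7,9,19,4,12,10,13,15,18]
arr[mid]=9<13: swap arr[2],arr[2]; lo=3,mid=3 → [6,7,9,19,4,12,10,13,15,18]
arr[mid]=19>13: swap arr[3],arr[8]; hi=7 → [6,7,9,15,4,12,10,13,19,18]
arr[mid]=15>13: swap arr[3],arr[7]; hi=6 → [6,7,9,13,4,12,10,15,19,18]
arr[mid]=13=13: mid=4
arr[mid]=4<13: swap arr[3],arr[4]; lo=4,mid=5 → [6,7,9,4,13,12,10,15,19,18]
arr[mid]=12<13: swap arr[4],arr[5]; lo=5,mid=6 → [6,7,9,4,12,13,10,15,19,18]
arr[mid]=10<13: swap arr[5],arr[6]; lo=6,mid=7 → [6,7,9,4,12,10,13,15,19,18]
end: lo=6, hi=6; arr = [6,7,9,4,12,10,13,15,19,18]

[6,7,9,4,12,10,13,15,19,18]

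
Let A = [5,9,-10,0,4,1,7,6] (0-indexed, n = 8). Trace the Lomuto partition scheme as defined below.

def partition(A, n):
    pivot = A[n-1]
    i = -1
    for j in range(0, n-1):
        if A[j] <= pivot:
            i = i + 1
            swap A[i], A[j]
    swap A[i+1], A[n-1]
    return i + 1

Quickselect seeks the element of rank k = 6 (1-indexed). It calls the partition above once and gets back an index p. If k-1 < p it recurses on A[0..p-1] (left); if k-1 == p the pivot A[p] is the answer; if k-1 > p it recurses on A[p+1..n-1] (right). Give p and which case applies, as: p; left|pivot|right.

5; pivot

pivot = A[7] = 6; i = -1
j=0: A[0]=5 ≤ 6 → i=0, swap A[0],A[0] (no change) → [5,9,-10,0,4,1,7,6]
j=1: A[1]=9 > 6 → no swap
j=2: A[2]=-10 ≤ 6 → i=1, swap A[1],A[2] → [5,-10,9,0,4,1,7,6]
j=3: A[3]=0 ≤ 6 → i=2, swap A[2],A[3] → [5,-10,0,9,4,1,7,6]
j=4: A[4]=4 ≤ 6 → i=3, swap A[3],A[4] → [5,-10,0,4,9,1,7,6]
j=5: A[5]=1 ≤ 6 → i=4, swap A[4],A[5] → [5,-10,0,4,1,9,7,6]
j=6: A[6]=7 > 6 → no swap
final swap A[5],A[7] → [5,-10,0,4,1,6,7,9]; return 5
p = 5; k-1 = 5 == 5 ⇒ pivot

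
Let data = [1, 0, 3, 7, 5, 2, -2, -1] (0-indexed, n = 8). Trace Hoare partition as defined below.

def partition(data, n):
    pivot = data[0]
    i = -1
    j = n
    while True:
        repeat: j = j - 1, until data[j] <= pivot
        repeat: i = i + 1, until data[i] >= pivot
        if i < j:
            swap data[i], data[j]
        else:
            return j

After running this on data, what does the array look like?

pivot = data[0] = 1; i = -1, j = 8
j→7 (data[7]=-1≤1), i→0 (data[0]=1≥1); i<j, swap → [-1, 0, 3, 7, 5, 2, -2, 1]
j→6 (data[6]=-2≤1), i→2 (data[2]=3≥1); i<j, swap → [-1, 0, -2, 7, 5, 2, 3, 1]
j→2, i→3; i≥j, return j=2. data = [-1, 0, -2, 7, 5, 2, 3, 1]

[-1, 0, -2, 7, 5, 2, 3, 1]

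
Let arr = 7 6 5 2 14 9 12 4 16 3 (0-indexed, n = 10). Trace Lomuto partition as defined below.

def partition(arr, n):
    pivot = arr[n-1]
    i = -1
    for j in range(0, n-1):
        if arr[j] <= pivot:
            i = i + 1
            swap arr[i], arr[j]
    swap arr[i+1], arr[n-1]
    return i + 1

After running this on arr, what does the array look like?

pivot = arr[9] = 3; i = -1
j=0: arr[0]=7 > 3 → no swap
j=1: arr[1]=6 > 3 → no swap
j=2: arr[2]=5 > 3 → no swap
j=3: arr[3]=2 ≤ 3 → i=0, swap arr[0],arr[3] → 2 6 5 7 14 9 12 4 16 3
j=4: arr[4]=14 > 3 → no swap
j=5: arr[5]=9 > 3 → no swap
j=6: arr[6]=12 > 3 → no swap
j=7: arr[7]=4 > 3 → no swap
j=8: arr[8]=16 > 3 → no swap
final swap arr[1],arr[9] → 2 3 5 7 14 9 12 4 16 6; return 1

2 3 5 7 14 9 12 4 16 6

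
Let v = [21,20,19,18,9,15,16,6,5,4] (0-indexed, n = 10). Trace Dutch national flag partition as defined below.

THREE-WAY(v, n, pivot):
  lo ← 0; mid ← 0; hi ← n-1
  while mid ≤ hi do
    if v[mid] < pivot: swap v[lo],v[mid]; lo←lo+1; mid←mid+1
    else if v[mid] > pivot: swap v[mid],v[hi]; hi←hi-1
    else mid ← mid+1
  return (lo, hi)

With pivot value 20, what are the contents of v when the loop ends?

lo=0 mid=0 hi=9
21>20: swap(0,9), hi=8 ⇒ [4,20,19,18,9,15,16,6,5,21]
4<20: swap(0,0), lo=1 mid=1 ⇒ [4,20,19,18,9,15,16,6,5,21]
20=20: mid=2
19<20: swap(1,2), lo=2 mid=3 ⇒ [4,19,20,18,9,15,16,6,5,21]
18<20: swap(2,3), lo=3 mid=4 ⇒ [4,19,18,20,9,15,16,6,5,21]
9<20: swap(3,4), lo=4 mid=5 ⇒ [4,19,18,9,20,15,16,6,5,21]
15<20: swap(4,5), lo=5 mid=6 ⇒ [4,19,18,9,15,20,16,6,5,21]
16<20: swap(5,6), lo=6 mid=7 ⇒ [4,19,18,9,15,16,20,6,5,21]
6<20: swap(6,7), lo=7 mid=8 ⇒ [4,19,18,9,15,16,6,20,5,21]
5<20: swap(7,8), lo=8 mid=9 ⇒ [4,19,18,9,15,16,6,5,20,21]
done. lo=8 hi=8; v=[4,19,18,9,15,16,6,5,20,21]

[4,19,18,9,15,16,6,5,20,21]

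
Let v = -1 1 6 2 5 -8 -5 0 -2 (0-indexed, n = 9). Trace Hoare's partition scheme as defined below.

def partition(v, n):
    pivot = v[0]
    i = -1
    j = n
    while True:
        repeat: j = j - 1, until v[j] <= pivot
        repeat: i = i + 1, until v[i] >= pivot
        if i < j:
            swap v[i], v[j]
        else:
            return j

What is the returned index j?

2

pivot=-1
j stops at 8 (-2), i stops at 0 (-1); swap ⇒ -2 1 6 2 5 -8 -5 0 -1
j stops at 6 (-5), i stops at 1 (1); swap ⇒ -2 -5 6 2 5 -8 1 0 -1
j stops at 5 (-8), i stops at 2 (6); swap ⇒ -2 -5 -8 2 5 6 1 0 -1
j stops at 2, i stops at 3; i≥j ⇒ return 2. v=-2 -5 -8 2 5 6 1 0 -1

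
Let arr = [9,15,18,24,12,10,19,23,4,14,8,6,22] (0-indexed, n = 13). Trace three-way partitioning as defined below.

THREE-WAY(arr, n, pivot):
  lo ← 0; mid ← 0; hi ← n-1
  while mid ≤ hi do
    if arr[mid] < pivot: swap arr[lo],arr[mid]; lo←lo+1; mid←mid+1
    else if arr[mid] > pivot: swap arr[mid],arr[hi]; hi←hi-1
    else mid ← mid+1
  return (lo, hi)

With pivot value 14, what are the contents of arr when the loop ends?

lo=0 mid=0 hi=12
9<14: swap(0,0), lo=1 mid=1 ⇒ [9,15,18,24,12,10,19,23,4,14,8,6,22]
15>14: swap(1,12), hi=11 ⇒ [9,22,18,24,12,10,19,23,4,14,8,6,15]
22>14: swap(1,11), hi=10 ⇒ [9,6,18,24,12,10,19,23,4,14,8,22,15]
6<14: swap(1,1), lo=2 mid=2 ⇒ [9,6,18,24,12,10,19,23,4,14,8,22,15]
18>14: swap(2,10), hi=9 ⇒ [9,6,8,24,12,10,19,23,4,14,18,22,15]
8<14: swap(2,2), lo=3 mid=3 ⇒ [9,6,8,24,12,10,19,23,4,14,18,22,15]
24>14: swap(3,9), hi=8 ⇒ [9,6,8,14,12,10,19,23,4,24,18,22,15]
14=14: mid=4
12<14: swap(3,4), lo=4 mid=5 ⇒ [9,6,8,12,14,10,19,23,4,24,18,22,15]
10<14: swap(4,5), lo=5 mid=6 ⇒ [9,6,8,12,10,14,19,23,4,24,18,22,15]
19>14: swap(6,8), hi=7 ⇒ [9,6,8,12,10,14,4,23,19,24,18,22,15]
4<14: swap(5,6), lo=6 mid=7 ⇒ [9,6,8,12,10,4,14,23,19,24,18,22,15]
23>14: swap(7,7), hi=6 ⇒ [9,6,8,12,10,4,14,23,19,24,18,22,15]
done. lo=6 hi=6; arr=[9,6,8,12,10,4,14,23,19,24,18,22,15]

[9,6,8,12,10,4,14,23,19,24,18,22,15]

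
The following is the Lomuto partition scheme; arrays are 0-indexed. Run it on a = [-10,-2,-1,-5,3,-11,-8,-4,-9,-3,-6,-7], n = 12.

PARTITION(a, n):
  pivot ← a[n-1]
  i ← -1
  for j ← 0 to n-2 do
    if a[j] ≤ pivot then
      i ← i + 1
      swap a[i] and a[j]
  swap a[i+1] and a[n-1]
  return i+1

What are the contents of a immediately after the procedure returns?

pivot=-7, i=-1
j=0: -10≤-7, i=0, swap(0,0) ⇒ [-10,-2,-1,-5,3,-11,-8,-4,-9,-3,-6,-7]
j=1: -2>-7, skip
j=2: -1>-7, skip
j=3: -5>-7, skip
j=4: 3>-7, skip
j=5: -11≤-7, i=1, swap(1,5) ⇒ [-10,-11,-1,-5,3,-2,-8,-4,-9,-3,-6,-7]
j=6: -8≤-7, i=2, swap(2,6) ⇒ [-10,-11,-8,-5,3,-2,-1,-4,-9,-3,-6,-7]
j=7: -4>-7, skip
j=8: -9≤-7, i=3, swap(3,8) ⇒ [-10,-11,-8,-9,3,-2,-1,-4,-5,-3,-6,-7]
j=9: -3>-7, skip
j=10: -6>-7, skip
swap(4,11) ⇒ [-10,-11,-8,-9,-7,-2,-1,-4,-5,-3,-6,3]; return 4

[-10,-11,-8,-9,-7,-2,-1,-4,-5,-3,-6,3]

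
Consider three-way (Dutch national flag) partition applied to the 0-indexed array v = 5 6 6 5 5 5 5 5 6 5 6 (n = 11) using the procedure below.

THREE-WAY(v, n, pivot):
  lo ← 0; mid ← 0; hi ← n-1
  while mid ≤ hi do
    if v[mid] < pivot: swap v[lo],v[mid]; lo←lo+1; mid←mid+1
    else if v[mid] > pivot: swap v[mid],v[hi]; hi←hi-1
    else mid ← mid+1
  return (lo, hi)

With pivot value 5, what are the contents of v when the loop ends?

5 5 5 5 5 5 5 6 6 6 6

pivot = 5; lo=0, mid=0, hi=10
v[mid]=5=5: mid=1
v[mid]=6>5: swap v[1],v[10]; hi=9 → 5 6 6 5 5 5 5 5 6 5 6
v[mid]=6>5: swap v[1],v[9]; hi=8 → 5 5 6 5 5 5 5 5 6 6 6
v[mid]=5=5: mid=2
v[mid]=6>5: swap v[2],v[8]; hi=7 → 5 5 6 5 5 5 5 5 6 6 6
v[mid]=6>5: swap v[2],v[7]; hi=6 → 5 5 5 5 5 5 5 6 6 6 6
v[mid]=5=5: mid=3
v[mid]=5=5: mid=4
v[mid]=5=5: mid=5
v[mid]=5=5: mid=6
v[mid]=5=5: mid=7
end: lo=0, hi=6; v = 5 5 5 5 5 5 5 6 6 6 6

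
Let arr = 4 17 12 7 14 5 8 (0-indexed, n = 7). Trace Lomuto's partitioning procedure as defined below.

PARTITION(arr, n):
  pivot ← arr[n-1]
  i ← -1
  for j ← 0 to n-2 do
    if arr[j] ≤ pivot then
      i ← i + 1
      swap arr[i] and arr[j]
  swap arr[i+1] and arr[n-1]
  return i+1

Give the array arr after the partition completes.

pivot = arr[6] = 8; i = -1
j=0: arr[0]=4 ≤ 8 → i=0, swap arr[0],arr[0] (no change) → 4 17 12 7 14 5 8
j=1: arr[1]=17 > 8 → no swap
j=2: arr[2]=12 > 8 → no swap
j=3: arr[3]=7 ≤ 8 → i=1, swap arr[1],arr[3] → 4 7 12 17 14 5 8
j=4: arr[4]=14 > 8 → no swap
j=5: arr[5]=5 ≤ 8 → i=2, swap arr[2],arr[5] → 4 7 5 17 14 12 8
final swap arr[3],arr[6] → 4 7 5 8 14 12 17; return 3

4 7 5 8 14 12 17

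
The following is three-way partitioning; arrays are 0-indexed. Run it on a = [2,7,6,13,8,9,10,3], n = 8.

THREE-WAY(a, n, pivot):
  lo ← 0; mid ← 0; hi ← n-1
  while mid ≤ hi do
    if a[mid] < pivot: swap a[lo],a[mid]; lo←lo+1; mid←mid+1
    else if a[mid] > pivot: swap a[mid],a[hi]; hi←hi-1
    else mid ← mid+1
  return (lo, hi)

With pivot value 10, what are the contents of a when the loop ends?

[2,7,6,3,8,9,10,13]

pivot = 10; lo=0, mid=0, hi=7
a[mid]=2<10: swap a[0],a[0]; lo=1,mid=1 → [2,7,6,13,8,9,10,3]
a[mid]=7<10: swap a[1],a[1]; lo=2,mid=2 → [2,7,6,13,8,9,10,3]
a[mid]=6<10: swap a[2],a[2]; lo=3,mid=3 → [2,7,6,13,8,9,10,3]
a[mid]=13>10: swap a[3],a[7]; hi=6 → [2,7,6,3,8,9,10,13]
a[mid]=3<10: swap a[3],a[3]; lo=4,mid=4 → [2,7,6,3,8,9,10,13]
a[mid]=8<10: swap a[4],a[4]; lo=5,mid=5 → [2,7,6,3,8,9,10,13]
a[mid]=9<10: swap a[5],a[5]; lo=6,mid=6 → [2,7,6,3,8,9,10,13]
a[mid]=10=10: mid=7
end: lo=6, hi=6; a = [2,7,6,3,8,9,10,13]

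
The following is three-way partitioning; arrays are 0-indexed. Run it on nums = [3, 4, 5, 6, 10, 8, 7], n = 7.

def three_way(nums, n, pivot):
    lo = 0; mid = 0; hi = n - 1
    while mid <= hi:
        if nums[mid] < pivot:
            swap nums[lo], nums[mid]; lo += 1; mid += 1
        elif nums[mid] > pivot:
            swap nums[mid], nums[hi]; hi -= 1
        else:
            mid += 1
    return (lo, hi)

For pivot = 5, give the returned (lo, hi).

pivot = 5; lo=0, mid=0, hi=6
nums[mid]=3<5: swap nums[0],nums[0]; lo=1,mid=1 → [3, 4, 5, 6, 10, 8, 7]
nums[mid]=4<5: swap nums[1],nums[1]; lo=2,mid=2 → [3, 4, 5, 6, 10, 8, 7]
nums[mid]=5=5: mid=3
nums[mid]=6>5: swap nums[3],nums[6]; hi=5 → [3, 4, 5, 7, 10, 8, 6]
nums[mid]=7>5: swap nums[3],nums[5]; hi=4 → [3, 4, 5, 8, 10, 7, 6]
nums[mid]=8>5: swap nums[3],nums[4]; hi=3 → [3, 4, 5, 10, 8, 7, 6]
nums[mid]=10>5: swap nums[3],nums[3]; hi=2 → [3, 4, 5, 10, 8, 7, 6]
end: lo=2, hi=2; nums = [3, 4, 5, 10, 8, 7, 6]

(2, 2)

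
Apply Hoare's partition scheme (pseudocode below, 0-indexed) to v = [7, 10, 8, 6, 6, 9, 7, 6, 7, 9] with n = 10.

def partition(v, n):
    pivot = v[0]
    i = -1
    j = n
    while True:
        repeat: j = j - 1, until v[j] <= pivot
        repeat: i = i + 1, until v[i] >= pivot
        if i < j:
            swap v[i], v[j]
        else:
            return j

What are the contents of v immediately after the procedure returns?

[7, 6, 7, 6, 6, 9, 8, 10, 7, 9]

pivot=7
j stops at 8 (7), i stops at 0 (7); swap ⇒ [7, 10, 8, 6, 6, 9, 7, 6, 7, 9]
j stops at 7 (6), i stops at 1 (10); swap ⇒ [7, 6, 8, 6, 6, 9, 7, 10, 7, 9]
j stops at 6 (7), i stops at 2 (8); swap ⇒ [7, 6, 7, 6, 6, 9, 8, 10, 7, 9]
j stops at 4, i stops at 5; i≥j ⇒ return 4. v=[7, 6, 7, 6, 6, 9, 8, 10, 7, 9]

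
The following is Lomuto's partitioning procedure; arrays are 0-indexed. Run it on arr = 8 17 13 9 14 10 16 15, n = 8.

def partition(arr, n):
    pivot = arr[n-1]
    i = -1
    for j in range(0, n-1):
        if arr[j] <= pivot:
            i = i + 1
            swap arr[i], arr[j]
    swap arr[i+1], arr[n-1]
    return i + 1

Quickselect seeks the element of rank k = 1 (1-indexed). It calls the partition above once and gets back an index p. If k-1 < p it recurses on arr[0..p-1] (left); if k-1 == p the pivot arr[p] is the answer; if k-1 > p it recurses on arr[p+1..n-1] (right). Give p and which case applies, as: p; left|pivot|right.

pivot=15, i=-1
j=0: 8≤15, i=0, swap(0,0) ⇒ 8 17 13 9 14 10 16 15
j=1: 17>15, skip
j=2: 13≤15, i=1, swap(1,2) ⇒ 8 13 17 9 14 10 16 15
j=3: 9≤15, i=2, swap(2,3) ⇒ 8 13 9 17 14 10 16 15
j=4: 14≤15, i=3, swap(3,4) ⇒ 8 13 9 14 17 10 16 15
j=5: 10≤15, i=4, swap(4,5) ⇒ 8 13 9 14 10 17 16 15
j=6: 16>15, skip
swap(5,7) ⇒ 8 13 9 14 10 15 16 17; return 5
p = 5; k-1 = 0 < 5 ⇒ left

5; left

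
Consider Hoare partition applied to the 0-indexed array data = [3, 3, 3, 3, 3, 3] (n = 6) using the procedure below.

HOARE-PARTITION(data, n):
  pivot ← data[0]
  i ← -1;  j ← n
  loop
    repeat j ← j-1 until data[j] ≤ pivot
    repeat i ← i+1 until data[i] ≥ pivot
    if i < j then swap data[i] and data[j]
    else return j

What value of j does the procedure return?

pivot=3
j stops at 5 (3), i stops at 0 (3); swap ⇒ [3, 3, 3, 3, 3, 3]
j stops at 4 (3), i stops at 1 (3); swap ⇒ [3, 3, 3, 3, 3, 3]
j stops at 3 (3), i stops at 2 (3); swap ⇒ [3, 3, 3, 3, 3, 3]
j stops at 2, i stops at 3; i≥j ⇒ return 2. data=[3, 3, 3, 3, 3, 3]

2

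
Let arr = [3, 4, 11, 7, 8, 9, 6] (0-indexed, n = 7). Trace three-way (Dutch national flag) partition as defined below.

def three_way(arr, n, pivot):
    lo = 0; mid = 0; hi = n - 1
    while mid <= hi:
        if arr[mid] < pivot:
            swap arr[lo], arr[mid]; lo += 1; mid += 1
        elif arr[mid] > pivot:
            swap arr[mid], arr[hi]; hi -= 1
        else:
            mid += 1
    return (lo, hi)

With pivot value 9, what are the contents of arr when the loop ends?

lo=0 mid=0 hi=6
3<9: swap(0,0), lo=1 mid=1 ⇒ [3, 4, 11, 7, 8, 9, 6]
4<9: swap(1,1), lo=2 mid=2 ⇒ [3, 4, 11, 7, 8, 9, 6]
11>9: swap(2,6), hi=5 ⇒ [3, 4, 6, 7, 8, 9, 11]
6<9: swap(2,2), lo=3 mid=3 ⇒ [3, 4, 6, 7, 8, 9, 11]
7<9: swap(3,3), lo=4 mid=4 ⇒ [3, 4, 6, 7, 8, 9, 11]
8<9: swap(4,4), lo=5 mid=5 ⇒ [3, 4, 6, 7, 8, 9, 11]
9=9: mid=6
done. lo=5 hi=5; arr=[3, 4, 6, 7, 8, 9, 11]

[3, 4, 6, 7, 8, 9, 11]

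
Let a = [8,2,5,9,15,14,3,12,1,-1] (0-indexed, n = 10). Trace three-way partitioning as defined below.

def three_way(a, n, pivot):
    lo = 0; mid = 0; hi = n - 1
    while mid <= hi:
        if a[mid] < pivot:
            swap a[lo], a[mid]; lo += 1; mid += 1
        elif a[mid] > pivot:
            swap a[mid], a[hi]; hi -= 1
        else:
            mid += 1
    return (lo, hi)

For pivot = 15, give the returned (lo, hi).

pivot = 15; lo=0, mid=0, hi=9
a[mid]=8<15: swap a[0],a[0]; lo=1,mid=1 → [8,2,5,9,15,14,3,12,1,-1]
a[mid]=2<15: swap a[1],a[1]; lo=2,mid=2 → [8,2,5,9,15,14,3,12,1,-1]
a[mid]=5<15: swap a[2],a[2]; lo=3,mid=3 → [8,2,5,9,15,14,3,12,1,-1]
a[mid]=9<15: swap a[3],a[3]; lo=4,mid=4 → [8,2,5,9,15,14,3,12,1,-1]
a[mid]=15=15: mid=5
a[mid]=14<15: swap a[4],a[5]; lo=5,mid=6 → [8,2,5,9,14,15,3,12,1,-1]
a[mid]=3<15: swap a[5],a[6]; lo=6,mid=7 → [8,2,5,9,14,3,15,12,1,-1]
a[mid]=12<15: swap a[6],a[7]; lo=7,mid=8 → [8,2,5,9,14,3,12,15,1,-1]
a[mid]=1<15: swap a[7],a[8]; lo=8,mid=9 → [8,2,5,9,14,3,12,1,15,-1]
a[mid]=-1<15: swap a[8],a[9]; lo=9,mid=10 → [8,2,5,9,14,3,12,1,-1,15]
end: lo=9, hi=9; a = [8,2,5,9,14,3,12,1,-1,15]

(9, 9)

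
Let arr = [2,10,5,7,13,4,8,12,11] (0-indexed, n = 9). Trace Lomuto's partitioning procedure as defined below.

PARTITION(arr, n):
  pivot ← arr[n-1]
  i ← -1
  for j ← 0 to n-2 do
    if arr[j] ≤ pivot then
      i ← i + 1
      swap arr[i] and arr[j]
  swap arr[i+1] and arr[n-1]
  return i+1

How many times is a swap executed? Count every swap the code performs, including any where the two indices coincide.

pivot = arr[8] = 11; i = -1
j=0: arr[0]=2 ≤ 11 → i=0, swap arr[0],arr[0] (no change) → [2,10,5,7,13,4,8,12,11]
j=1: arr[1]=10 ≤ 11 → i=1, swap arr[1],arr[1] (no change) → [2,10,5,7,13,4,8,12,11]
j=2: arr[2]=5 ≤ 11 → i=2, swap arr[2],arr[2] (no change) → [2,10,5,7,13,4,8,12,11]
j=3: arr[3]=7 ≤ 11 → i=3, swap arr[3],arr[3] (no change) → [2,10,5,7,13,4,8,12,11]
j=4: arr[4]=13 > 11 → no swap
j=5: arr[5]=4 ≤ 11 → i=4, swap arr[4],arr[5] → [2,10,5,7,4,13,8,12,11]
j=6: arr[6]=8 ≤ 11 → i=5, swap arr[5],arr[6] → [2,10,5,7,4,8,13,12,11]
j=7: arr[7]=12 > 11 → no swap
final swap arr[6],arr[8] → [2,10,5,7,4,8,11,12,13]; return 6

7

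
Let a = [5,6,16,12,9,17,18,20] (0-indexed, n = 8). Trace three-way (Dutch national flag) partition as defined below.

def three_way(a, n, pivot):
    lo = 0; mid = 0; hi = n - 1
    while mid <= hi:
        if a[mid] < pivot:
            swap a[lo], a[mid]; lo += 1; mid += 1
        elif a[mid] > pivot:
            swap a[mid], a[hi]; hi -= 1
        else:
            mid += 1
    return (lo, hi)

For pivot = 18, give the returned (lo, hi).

(6, 6)

pivot = 18; lo=0, mid=0, hi=7
a[mid]=5<18: swap a[0],a[0]; lo=1,mid=1 → [5,6,16,12,9,17,18,20]
a[mid]=6<18: swap a[1],a[1]; lo=2,mid=2 → [5,6,16,12,9,17,18,20]
a[mid]=16<18: swap a[2],a[2]; lo=3,mid=3 → [5,6,16,12,9,17,18,20]
a[mid]=12<18: swap a[3],a[3]; lo=4,mid=4 → [5,6,16,12,9,17,18,20]
a[mid]=9<18: swap a[4],a[4]; lo=5,mid=5 → [5,6,16,12,9,17,18,20]
a[mid]=17<18: swap a[5],a[5]; lo=6,mid=6 → [5,6,16,12,9,17,18,20]
a[mid]=18=18: mid=7
a[mid]=20>18: swap a[7],a[7]; hi=6 → [5,6,16,12,9,17,18,20]
end: lo=6, hi=6; a = [5,6,16,12,9,17,18,20]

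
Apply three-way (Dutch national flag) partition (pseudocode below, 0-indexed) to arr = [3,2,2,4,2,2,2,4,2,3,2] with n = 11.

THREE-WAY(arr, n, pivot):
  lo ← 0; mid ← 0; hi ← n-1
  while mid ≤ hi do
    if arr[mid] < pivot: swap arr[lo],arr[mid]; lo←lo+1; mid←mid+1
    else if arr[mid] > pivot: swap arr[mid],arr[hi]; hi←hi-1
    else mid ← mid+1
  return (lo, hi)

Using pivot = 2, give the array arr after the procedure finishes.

[2,2,2,2,2,2,2,4,3,4,3]

lo=0 mid=0 hi=10
3>2: swap(0,10), hi=9 ⇒ [2,2,2,4,2,2,2,4,2,3,3]
2=2: mid=1
2=2: mid=2
2=2: mid=3
4>2: swap(3,9), hi=8 ⇒ [2,2,2,3,2,2,2,4,2,4,3]
3>2: swap(3,8), hi=7 ⇒ [2,2,2,2,2,2,2,4,3,4,3]
2=2: mid=4
2=2: mid=5
2=2: mid=6
2=2: mid=7
4>2: swap(7,7), hi=6 ⇒ [2,2,2,2,2,2,2,4,3,4,3]
done. lo=0 hi=6; arr=[2,2,2,2,2,2,2,4,3,4,3]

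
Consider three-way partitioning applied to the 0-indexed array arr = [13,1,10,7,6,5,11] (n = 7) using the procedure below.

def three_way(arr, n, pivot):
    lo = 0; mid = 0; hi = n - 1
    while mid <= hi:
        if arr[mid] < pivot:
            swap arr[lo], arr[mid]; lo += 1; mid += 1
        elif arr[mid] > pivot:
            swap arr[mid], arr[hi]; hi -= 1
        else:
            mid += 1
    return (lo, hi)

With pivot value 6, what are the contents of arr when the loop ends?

pivot = 6; lo=0, mid=0, hi=6
arr[mid]=13>6: swap arr[0],arr[6]; hi=5 → [11,1,10,7,6,5,13]
arr[mid]=11>6: swap arr[0],arr[5]; hi=4 → [5,1,10,7,6,11,13]
arr[mid]=5<6: swap arr[0],arr[0]; lo=1,mid=1 → [5,1,10,7,6,11,13]
arr[mid]=1<6: swap arr[1],arr[1]; lo=2,mid=2 → [5,1,10,7,6,11,13]
arr[mid]=10>6: swap arr[2],arr[4]; hi=3 → [5,1,6,7,10,11,13]
arr[mid]=6=6: mid=3
arr[mid]=7>6: swap arr[3],arr[3]; hi=2 → [5,1,6,7,10,11,13]
end: lo=2, hi=2; arr = [5,1,6,7,10,11,13]

[5,1,6,7,10,11,13]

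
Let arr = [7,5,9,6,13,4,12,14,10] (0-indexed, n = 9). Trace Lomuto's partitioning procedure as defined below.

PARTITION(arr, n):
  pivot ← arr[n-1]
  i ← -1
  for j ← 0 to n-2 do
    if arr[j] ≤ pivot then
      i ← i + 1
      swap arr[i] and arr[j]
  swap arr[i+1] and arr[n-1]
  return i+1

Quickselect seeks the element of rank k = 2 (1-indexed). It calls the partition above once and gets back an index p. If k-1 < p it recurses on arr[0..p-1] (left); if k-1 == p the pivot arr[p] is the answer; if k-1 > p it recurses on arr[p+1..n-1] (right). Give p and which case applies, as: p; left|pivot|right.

pivot=10, i=-1
j=0: 7≤10, i=0, swap(0,0) ⇒ [7,5,9,6,13,4,12,14,10]
j=1: 5≤10, i=1, swap(1,1) ⇒ [7,5,9,6,13,4,12,14,10]
j=2: 9≤10, i=2, swap(2,2) ⇒ [7,5,9,6,13,4,12,14,10]
j=3: 6≤10, i=3, swap(3,3) ⇒ [7,5,9,6,13,4,12,14,10]
j=4: 13>10, skip
j=5: 4≤10, i=4, swap(4,5) ⇒ [7,5,9,6,4,13,12,14,10]
j=6: 12>10, skip
j=7: 14>10, skip
swap(5,8) ⇒ [7,5,9,6,4,10,12,14,13]; return 5
p = 5; k-1 = 1 < 5 ⇒ left

5; left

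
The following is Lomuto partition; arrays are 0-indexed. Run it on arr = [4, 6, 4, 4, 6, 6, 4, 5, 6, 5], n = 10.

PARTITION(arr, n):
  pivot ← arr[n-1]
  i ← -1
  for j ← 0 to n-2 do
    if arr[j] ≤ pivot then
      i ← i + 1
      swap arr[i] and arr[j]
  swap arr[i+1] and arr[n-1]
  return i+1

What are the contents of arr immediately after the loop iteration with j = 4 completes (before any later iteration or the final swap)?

pivot=5, i=-1
j=0: 4≤5, i=0, swap(0,0) ⇒ [4, 6, 4, 4, 6, 6, 4, 5, 6, 5]
j=1: 6>5, skip
j=2: 4≤5, i=1, swap(1,2) ⇒ [4, 4, 6, 4, 6, 6, 4, 5, 6, 5]
j=3: 4≤5, i=2, swap(2,3) ⇒ [4, 4, 4, 6, 6, 6, 4, 5, 6, 5]
j=4: 6>5, skip
(after j=4) arr = [4, 4, 4, 6, 6, 6, 4, 5, 6, 5]

[4, 4, 4, 6, 6, 6, 4, 5, 6, 5]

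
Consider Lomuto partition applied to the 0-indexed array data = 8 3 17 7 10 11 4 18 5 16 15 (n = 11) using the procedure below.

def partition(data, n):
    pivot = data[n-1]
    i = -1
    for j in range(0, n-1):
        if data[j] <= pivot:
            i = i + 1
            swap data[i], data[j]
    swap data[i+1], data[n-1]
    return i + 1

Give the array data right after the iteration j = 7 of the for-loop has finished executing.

pivot = data[10] = 15; i = -1
j=0: data[0]=8 ≤ 15 → i=0, swap data[0],data[0] (no change) → 8 3 17 7 10 11 4 18 5 16 15
j=1: data[1]=3 ≤ 15 → i=1, swap data[1],data[1] (no change) → 8 3 17 7 10 11 4 18 5 16 15
j=2: data[2]=17 > 15 → no swap
j=3: data[3]=7 ≤ 15 → i=2, swap data[2],data[3] → 8 3 7 17 10 11 4 18 5 16 15
j=4: data[4]=10 ≤ 15 → i=3, swap data[3],data[4] → 8 3 7 10 17 11 4 18 5 16 15
j=5: data[5]=11 ≤ 15 → i=4, swap data[4],data[5] → 8 3 7 10 11 17 4 18 5 16 15
j=6: data[6]=4 ≤ 15 → i=5, swap data[5],data[6] → 8 3 7 10 11 4 17 18 5 16 15
j=7: data[7]=18 > 15 → no swap
(after j=7) data = 8 3 7 10 11 4 17 18 5 16 15

8 3 7 10 11 4 17 18 5 16 15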